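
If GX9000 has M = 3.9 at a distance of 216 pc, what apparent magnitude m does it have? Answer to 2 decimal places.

m = M + 5 log₁₀(d/10 pc) = 3.9 + 5 log₁₀(216/10)
  = 3.9 + 5 × 1.334 = 3.9 + 6.67 = 10.57.

10.57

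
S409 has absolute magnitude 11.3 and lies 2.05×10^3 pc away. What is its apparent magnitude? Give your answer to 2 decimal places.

22.86

m = M + 5 log₁₀(d/10 pc) = 11.3 + 5 log₁₀(2.05×10^3/10)
  = 11.3 + 5 × 2.312 = 11.3 + 11.56 = 22.86.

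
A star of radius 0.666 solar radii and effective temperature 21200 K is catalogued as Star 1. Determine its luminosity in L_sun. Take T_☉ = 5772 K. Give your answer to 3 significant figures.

80.7 L_sun

L/L_☉ = (R/R_☉)² (T/T_☉)⁴ = (0.666)² × (21200/5772)⁴
       = 0.4436 × (3.673)⁴ = 0.4436 × 182.0 = 80.72.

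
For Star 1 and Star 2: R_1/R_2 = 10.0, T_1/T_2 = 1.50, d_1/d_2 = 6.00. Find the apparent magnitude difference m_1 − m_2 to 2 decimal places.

L_1/L_2 = (10.0)²(1.50)⁴ = 506.2.
F_1/F_2 = (L_1/L_2)/(d_1/d_2)² = 506.2/36.00 = 14.06.
m_1 − m_2 = −2.5 log₁₀(14.06) = -2.87.

-2.87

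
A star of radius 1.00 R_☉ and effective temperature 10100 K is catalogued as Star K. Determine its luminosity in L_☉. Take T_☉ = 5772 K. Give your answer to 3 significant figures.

L/L_☉ = (R/R_☉)² (T/T_☉)⁴ = (1.00)² × (10100/5772)⁴
       = 1.000 × (1.750)⁴ = 1.000 × 9.375 = 9.375.

9.38 L_☉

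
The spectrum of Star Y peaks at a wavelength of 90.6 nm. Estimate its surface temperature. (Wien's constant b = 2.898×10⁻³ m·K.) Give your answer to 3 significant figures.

3.20×10^4 K

T = b/λ_max = 2.898×10⁻³ / (90.6×10⁻⁹) = 3.199×10^4 K.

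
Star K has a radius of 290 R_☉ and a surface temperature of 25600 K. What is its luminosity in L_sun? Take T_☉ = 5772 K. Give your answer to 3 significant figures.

L/L_☉ = (R/R_☉)² (T/T_☉)⁴ = (290)² × (25600/5772)⁴
       = 8.410×10^4 × (4.435)⁴ = 8.410×10^4 × 386.9 = 3.254×10^7.

3.25×10^7 L_sun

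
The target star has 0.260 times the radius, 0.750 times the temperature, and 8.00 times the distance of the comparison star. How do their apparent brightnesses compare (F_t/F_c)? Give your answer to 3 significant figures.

3.34×10^-4

L_t/L_c = (R_t/R_c)²(T_t/T_c)⁴ = (0.260)² × (0.750)⁴ = 0.02139.
F_t/F_c = (L_t/L_c)/(d_t/d_c)² = 0.02139 / (8.00)² = 3.342×10^-4.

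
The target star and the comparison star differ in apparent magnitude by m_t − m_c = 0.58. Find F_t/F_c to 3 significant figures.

F_t/F_c = 10^(−(m_t − m_c)/2.5) = 10^(-0.58/2.5) = 10^-0.232 = 0.5861.

0.586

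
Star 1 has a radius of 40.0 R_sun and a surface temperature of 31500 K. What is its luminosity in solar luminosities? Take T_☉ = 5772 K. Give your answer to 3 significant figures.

L/L_☉ = (R/R_☉)² (T/T_☉)⁴ = (40.0)² × (31500/5772)⁴
       = 1600 × (5.457)⁴ = 1600 × 887.0 = 1.419×10^6.

1.42×10^6 solar luminosities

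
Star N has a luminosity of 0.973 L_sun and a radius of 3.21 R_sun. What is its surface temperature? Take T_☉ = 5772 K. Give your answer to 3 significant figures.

T/T_☉ = (L/L_☉)^(1/4) / (R/R_☉)^(1/2)
T = 5772 × (0.973)^(1/4) / √(3.21) = 5772 × 0.9932 / 1.792 = 3200 K.

3.20×10^3 K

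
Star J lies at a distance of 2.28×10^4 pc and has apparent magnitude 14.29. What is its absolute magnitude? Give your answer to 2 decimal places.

M = m − 5 log₁₀(d/10 pc) = 14.29 − 5 log₁₀(2.28×10^4/10)
  = 14.29 − 5 × 3.358 = 14.29 − 16.79 = -2.50.

-2.50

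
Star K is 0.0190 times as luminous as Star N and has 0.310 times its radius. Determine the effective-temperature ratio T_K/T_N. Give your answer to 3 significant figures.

L ∝ R²T⁴ gives T ∝ (L/R²)^(1/4), so
T_K/T_N = (0.0190 / 0.310²)^(1/4) = (0.1977)^(1/4) = 0.6668.

0.667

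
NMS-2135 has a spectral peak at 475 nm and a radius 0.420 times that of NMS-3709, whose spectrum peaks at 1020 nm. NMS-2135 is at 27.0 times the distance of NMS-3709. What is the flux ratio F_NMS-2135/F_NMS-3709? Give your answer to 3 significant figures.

0.00515

Wien's law: T_NMS-2135/T_NMS-3709 = λ_NMS-3709/λ_NMS-2135 = 1020/475 = 2.147.
L_NMS-2135/L_NMS-3709 = (R_NMS-2135/R_NMS-3709)²(T_NMS-2135/T_NMS-3709)⁴ = (0.420)²(2.147)⁴ = 3.751.
F_NMS-2135/F_NMS-3709 = (L_NMS-2135/L_NMS-3709)/(d_NMS-2135/d_NMS-3709)² = 3.751/(27.0)² = 0.005145.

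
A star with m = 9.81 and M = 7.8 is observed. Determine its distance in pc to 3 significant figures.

m − M = 5 log₁₀(d/10 pc)
9.81 − (7.8) = 2.01 = 5 log₁₀(d/10)
d = 10 × 10^(2.01/5) = 10 × 10^0.402 = 25.23 pc.

25.2 pc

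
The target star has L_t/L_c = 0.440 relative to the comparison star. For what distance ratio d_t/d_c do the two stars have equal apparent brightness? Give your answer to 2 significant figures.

Equal flux requires L_t/d_t² = L_c/d_c², so d_t/d_c = √(L_t/L_c)
= √(0.440) = 0.6633.

0.66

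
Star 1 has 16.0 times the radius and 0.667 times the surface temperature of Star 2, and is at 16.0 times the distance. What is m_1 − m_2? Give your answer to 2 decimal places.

L_1/L_2 = (16.0)²(0.667)⁴ = 50.67.
F_1/F_2 = (L_1/L_2)/(d_1/d_2)² = 50.67/256.0 = 0.1979.
m_1 − m_2 = −2.5 log₁₀(0.1979) = 1.76.

1.76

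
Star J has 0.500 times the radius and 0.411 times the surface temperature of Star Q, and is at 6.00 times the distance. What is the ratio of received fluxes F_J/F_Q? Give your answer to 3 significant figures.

L_J/L_Q = (R_J/R_Q)²(T_J/T_Q)⁴ = (0.500)² × (0.411)⁴ = 0.007134.
F_J/F_Q = (L_J/L_Q)/(d_J/d_Q)² = 0.007134 / (6.00)² = 1.982×10^-4.

1.98×10^-4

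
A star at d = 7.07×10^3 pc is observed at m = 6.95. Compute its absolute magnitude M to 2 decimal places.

-7.30

M = m − 5 log₁₀(d/10 pc) = 6.95 − 5 log₁₀(7.07×10^3/10)
  = 6.95 − 5 × 2.849 = 6.95 − 14.25 = -7.30.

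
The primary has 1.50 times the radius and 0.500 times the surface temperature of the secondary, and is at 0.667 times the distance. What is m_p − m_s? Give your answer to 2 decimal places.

1.25

L_p/L_s = (1.50)²(0.500)⁴ = 0.1406.
F_p/F_s = (L_p/L_s)/(d_p/d_s)² = 0.1406/0.4449 = 0.3161.
m_p − m_s = −2.5 log₁₀(0.3161) = 1.25.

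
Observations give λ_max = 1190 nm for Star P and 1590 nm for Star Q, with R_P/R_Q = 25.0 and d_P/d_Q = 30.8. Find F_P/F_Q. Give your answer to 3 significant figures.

Wien's law: T_P/T_Q = λ_Q/λ_P = 1590/1190 = 1.336.
L_P/L_Q = (R_P/R_Q)²(T_P/T_Q)⁴ = (25.0)²(1.336)⁴ = 1992.
F_P/F_Q = (L_P/L_Q)/(d_P/d_Q)² = 1992/(30.8)² = 2.100.

2.10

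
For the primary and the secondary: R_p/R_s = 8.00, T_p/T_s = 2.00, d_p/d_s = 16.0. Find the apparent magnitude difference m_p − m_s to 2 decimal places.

-1.51

L_p/L_s = (8.00)²(2.00)⁴ = 1024.
F_p/F_s = (L_p/L_s)/(d_p/d_s)² = 1024/256.0 = 4.000.
m_p − m_s = −2.5 log₁₀(4.000) = -1.51.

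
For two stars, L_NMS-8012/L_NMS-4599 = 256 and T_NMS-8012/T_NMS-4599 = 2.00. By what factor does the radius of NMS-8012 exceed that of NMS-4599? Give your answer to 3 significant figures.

L ∝ R²T⁴ gives R ∝ √L / T², so
R_NMS-8012/R_NMS-4599 = √(256) / (2.00)² = 16.00 / 4.000 = 4.000.

4.00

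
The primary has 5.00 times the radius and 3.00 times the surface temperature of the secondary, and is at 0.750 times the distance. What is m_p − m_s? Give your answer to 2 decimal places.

L_p/L_s = (5.00)²(3.00)⁴ = 2025.
F_p/F_s = (L_p/L_s)/(d_p/d_s)² = 2025/0.5625 = 3600.
m_p − m_s = −2.5 log₁₀(3600) = -8.89.

-8.89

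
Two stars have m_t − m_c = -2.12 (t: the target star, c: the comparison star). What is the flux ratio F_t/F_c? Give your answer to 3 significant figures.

F_t/F_c = 10^(−(m_t − m_c)/2.5) = 10^(2.12/2.5) = 10^0.848 = 7.047.

7.05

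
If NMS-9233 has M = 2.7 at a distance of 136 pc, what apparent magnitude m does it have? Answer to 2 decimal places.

8.37

m = M + 5 log₁₀(d/10 pc) = 2.7 + 5 log₁₀(136/10)
  = 2.7 + 5 × 1.134 = 2.7 + 5.67 = 8.37.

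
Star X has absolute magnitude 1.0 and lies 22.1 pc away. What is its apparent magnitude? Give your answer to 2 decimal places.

2.72

m = M + 5 log₁₀(d/10 pc) = 1.0 + 5 log₁₀(22.1/10)
  = 1.0 + 5 × 0.344 = 1.0 + 1.72 = 2.72.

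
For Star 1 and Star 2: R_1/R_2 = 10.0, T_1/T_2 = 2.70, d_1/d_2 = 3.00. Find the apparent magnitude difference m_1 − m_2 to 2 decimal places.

-6.93

L_1/L_2 = (10.0)²(2.70)⁴ = 5314.
F_1/F_2 = (L_1/L_2)/(d_1/d_2)² = 5314/9.000 = 590.5.
m_1 − m_2 = −2.5 log₁₀(590.5) = -6.93.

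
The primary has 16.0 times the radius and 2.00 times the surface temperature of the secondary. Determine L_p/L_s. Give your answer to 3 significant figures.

From the Stefan–Boltzmann law, L ∝ R²T⁴, so
L_p/L_s = (R_p/R_s)² (T_p/T_s)⁴ = (16.0)² × (2.00)⁴ = 256.0 × 16.00 = 4096.

4.10×10^3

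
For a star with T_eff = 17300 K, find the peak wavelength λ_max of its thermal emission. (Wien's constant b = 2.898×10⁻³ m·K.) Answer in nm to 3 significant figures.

λ_max = b/T = 2.898×10⁻³ / 17300 = 1.68×10^-7 m = 167.5 nm.

168 nm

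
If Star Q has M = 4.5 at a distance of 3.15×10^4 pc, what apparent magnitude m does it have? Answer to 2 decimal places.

m = M + 5 log₁₀(d/10 pc) = 4.5 + 5 log₁₀(3.15×10^4/10)
  = 4.5 + 5 × 3.498 = 4.5 + 17.49 = 21.99.

21.99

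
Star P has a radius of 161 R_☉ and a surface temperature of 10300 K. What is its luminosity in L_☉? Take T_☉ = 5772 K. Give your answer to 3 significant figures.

L/L_☉ = (R/R_☉)² (T/T_☉)⁴ = (161)² × (10300/5772)⁴
       = 2.592×10^4 × (1.784)⁴ = 2.592×10^4 × 10.14 = 2.628×10^5.

2.63×10^5 L_☉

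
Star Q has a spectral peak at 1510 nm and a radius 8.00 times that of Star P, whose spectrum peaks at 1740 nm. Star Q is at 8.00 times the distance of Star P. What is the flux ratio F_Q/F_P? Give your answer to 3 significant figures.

1.76

Wien's law: T_Q/T_P = λ_P/λ_Q = 1740/1510 = 1.152.
L_Q/L_P = (R_Q/R_P)²(T_Q/T_P)⁴ = (8.00)²(1.152)⁴ = 112.8.
F_Q/F_P = (L_Q/L_P)/(d_Q/d_P)² = 112.8/(8.00)² = 1.763.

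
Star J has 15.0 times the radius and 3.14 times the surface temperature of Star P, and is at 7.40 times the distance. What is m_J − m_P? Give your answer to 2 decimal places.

L_J/L_P = (15.0)²(3.14)⁴ = 2.187×10^4.
F_J/F_P = (L_J/L_P)/(d_J/d_P)² = 2.187×10^4/54.76 = 399.4.
m_J − m_P = −2.5 log₁₀(399.4) = -6.50.

-6.50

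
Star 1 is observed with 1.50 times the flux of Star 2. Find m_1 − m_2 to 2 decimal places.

-0.44

m_1 − m_2 = −2.5 log₁₀(F_1/F_2) = −2.5 log₁₀(1.50) = −2.5 × (0.176) = -0.440.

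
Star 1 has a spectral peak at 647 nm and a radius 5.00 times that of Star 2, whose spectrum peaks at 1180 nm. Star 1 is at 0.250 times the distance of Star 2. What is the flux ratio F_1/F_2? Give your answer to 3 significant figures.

4.43×10^3

Wien's law: T_1/T_2 = λ_2/λ_1 = 1180/647 = 1.824.
L_1/L_2 = (R_1/R_2)²(T_1/T_2)⁴ = (5.00)²(1.824)⁴ = 276.6.
F_1/F_2 = (L_1/L_2)/(d_1/d_2)² = 276.6/(0.250)² = 4426.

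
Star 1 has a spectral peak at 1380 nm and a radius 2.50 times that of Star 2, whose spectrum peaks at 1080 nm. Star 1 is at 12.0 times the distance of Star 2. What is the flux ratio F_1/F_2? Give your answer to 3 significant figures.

0.0163

Wien's law: T_1/T_2 = λ_2/λ_1 = 1080/1380 = 0.7826.
L_1/L_2 = (R_1/R_2)²(T_1/T_2)⁴ = (2.50)²(0.7826)⁴ = 2.345.
F_1/F_2 = (L_1/L_2)/(d_1/d_2)² = 2.345/(12.0)² = 0.01628.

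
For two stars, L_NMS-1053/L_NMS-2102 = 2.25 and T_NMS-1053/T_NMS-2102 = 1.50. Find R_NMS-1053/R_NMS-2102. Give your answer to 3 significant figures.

0.667

L ∝ R²T⁴ gives R ∝ √L / T², so
R_NMS-1053/R_NMS-2102 = √(2.25) / (1.50)² = 1.500 / 2.250 = 0.6667.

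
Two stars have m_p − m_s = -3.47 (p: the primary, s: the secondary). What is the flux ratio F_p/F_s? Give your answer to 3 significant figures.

F_p/F_s = 10^(−(m_p − m_s)/2.5) = 10^(3.47/2.5) = 10^1.388 = 24.43.

24.4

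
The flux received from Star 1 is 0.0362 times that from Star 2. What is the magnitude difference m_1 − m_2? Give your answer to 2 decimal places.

m_1 − m_2 = −2.5 log₁₀(F_1/F_2) = −2.5 log₁₀(0.0362) = −2.5 × (-1.441) = 3.603.

3.60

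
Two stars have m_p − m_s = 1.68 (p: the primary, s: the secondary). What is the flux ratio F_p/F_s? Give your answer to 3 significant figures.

F_p/F_s = 10^(−(m_p − m_s)/2.5) = 10^(-1.68/2.5) = 10^-0.672 = 0.2128.

0.213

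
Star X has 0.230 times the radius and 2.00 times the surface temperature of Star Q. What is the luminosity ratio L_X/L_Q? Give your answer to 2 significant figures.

From the Stefan–Boltzmann law, L ∝ R²T⁴, so
L_X/L_Q = (R_X/R_Q)² (T_X/T_Q)⁴ = (0.230)² × (2.00)⁴ = 0.05290 × 16.00 = 0.8464.

0.85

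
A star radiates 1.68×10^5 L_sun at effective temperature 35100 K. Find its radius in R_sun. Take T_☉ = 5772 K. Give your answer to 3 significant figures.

R/R_☉ = √(L/L_☉) / (T/T_☉)² = √(1.68×10^5) / (6.081)²
       = 409.9 / 36.98 = 11.08.

11.1 R_sun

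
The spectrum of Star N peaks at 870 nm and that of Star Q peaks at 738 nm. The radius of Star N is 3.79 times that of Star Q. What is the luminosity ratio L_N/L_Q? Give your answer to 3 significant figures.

7.44

Wien's law gives T ∝ 1/λ_max, so T_N/T_Q = λ_Q/λ_N = 738/870 = 0.8483.
Then L ∝ R²T⁴ gives L_N/L_Q = (3.79)² × (0.8483)⁴ = 14.36 × 0.5178 = 7.437.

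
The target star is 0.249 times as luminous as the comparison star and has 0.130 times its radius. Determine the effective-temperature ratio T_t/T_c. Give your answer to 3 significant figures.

1.96

L ∝ R²T⁴ gives T ∝ (L/R²)^(1/4), so
T_t/T_c = (0.249 / 0.130²)^(1/4) = (14.73)^(1/4) = 1.959.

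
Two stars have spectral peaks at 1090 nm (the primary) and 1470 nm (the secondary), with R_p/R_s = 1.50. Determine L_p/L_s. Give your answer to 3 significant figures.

Wien's law gives T ∝ 1/λ_max, so T_p/T_s = λ_s/λ_p = 1470/1090 = 1.349.
Then L ∝ R²T⁴ gives L_p/L_s = (1.50)² × (1.349)⁴ = 2.250 × 3.308 = 7.443.

7.44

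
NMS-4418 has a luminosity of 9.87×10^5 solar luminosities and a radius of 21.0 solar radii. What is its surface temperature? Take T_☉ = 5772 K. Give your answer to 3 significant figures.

T/T_☉ = (L/L_☉)^(1/4) / (R/R_☉)^(1/2)
T = 5772 × (9.87×10^5)^(1/4) / √(21.0) = 5772 × 31.52 / 4.583 = 3.970×10^4 K.

3.97×10^4 K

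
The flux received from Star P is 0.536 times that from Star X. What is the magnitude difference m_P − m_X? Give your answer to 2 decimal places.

0.68

m_P − m_X = −2.5 log₁₀(F_P/F_X) = −2.5 log₁₀(0.536) = −2.5 × (-0.271) = 0.677.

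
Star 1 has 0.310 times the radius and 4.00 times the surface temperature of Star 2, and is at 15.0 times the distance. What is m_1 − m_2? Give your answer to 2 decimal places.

2.40

L_1/L_2 = (0.310)²(4.00)⁴ = 24.60.
F_1/F_2 = (L_1/L_2)/(d_1/d_2)² = 24.60/225.0 = 0.1093.
m_1 − m_2 = −2.5 log₁₀(0.1093) = 2.40.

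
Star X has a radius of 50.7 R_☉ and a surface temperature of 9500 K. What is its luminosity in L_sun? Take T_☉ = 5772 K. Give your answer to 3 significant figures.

1.89×10^4 L_sun

L/L_☉ = (R/R_☉)² (T/T_☉)⁴ = (50.7)² × (9500/5772)⁴
       = 2570 × (1.646)⁴ = 2570 × 7.338 = 1.886×10^4.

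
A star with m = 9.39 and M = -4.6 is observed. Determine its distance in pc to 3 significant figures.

m − M = 5 log₁₀(d/10 pc)
9.39 − (-4.6) = 13.99 = 5 log₁₀(d/10)
d = 10 × 10^(13.99/5) = 10 × 10^2.798 = 6281 pc.

6.28×10^3 pc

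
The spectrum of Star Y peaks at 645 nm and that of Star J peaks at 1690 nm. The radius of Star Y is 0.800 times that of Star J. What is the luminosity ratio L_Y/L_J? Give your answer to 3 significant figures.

30.2

Wien's law gives T ∝ 1/λ_max, so T_Y/T_J = λ_J/λ_Y = 1690/645 = 2.620.
Then L ∝ R²T⁴ gives L_Y/L_J = (0.800)² × (2.620)⁴ = 0.6400 × 47.13 = 30.16.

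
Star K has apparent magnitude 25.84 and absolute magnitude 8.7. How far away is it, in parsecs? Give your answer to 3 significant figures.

m − M = 5 log₁₀(d/10 pc)
25.84 − (8.7) = 17.14 = 5 log₁₀(d/10)
d = 10 × 10^(17.14/5) = 10 × 10^3.428 = 2.679×10^4 pc.

2.68×10^4 pc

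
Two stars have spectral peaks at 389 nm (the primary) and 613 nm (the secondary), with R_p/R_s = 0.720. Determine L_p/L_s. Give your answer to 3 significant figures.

Wien's law gives T ∝ 1/λ_max, so T_p/T_s = λ_s/λ_p = 613/389 = 1.576.
Then L ∝ R²T⁴ gives L_p/L_s = (0.720)² × (1.576)⁴ = 0.5184 × 6.167 = 3.197.

3.20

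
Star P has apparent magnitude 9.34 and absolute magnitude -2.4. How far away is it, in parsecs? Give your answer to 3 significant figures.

m − M = 5 log₁₀(d/10 pc)
9.34 − (-2.4) = 11.74 = 5 log₁₀(d/10)
d = 10 × 10^(11.74/5) = 10 × 10^2.348 = 2228 pc.

2.23×10^3 pc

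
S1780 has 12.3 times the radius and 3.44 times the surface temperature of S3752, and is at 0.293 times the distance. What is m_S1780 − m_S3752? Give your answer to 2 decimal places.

L_S1780/L_S3752 = (12.3)²(3.44)⁴ = 2.119×10^4.
F_S1780/F_S3752 = (L_S1780/L_S3752)/(d_S1780/d_S3752)² = 2.119×10^4/0.08585 = 2.468×10^5.
m_S1780 − m_S3752 = −2.5 log₁₀(2.468×10^5) = -13.48.

-13.48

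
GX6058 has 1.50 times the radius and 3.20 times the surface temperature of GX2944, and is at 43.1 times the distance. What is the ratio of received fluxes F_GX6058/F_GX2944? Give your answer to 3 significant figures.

L_GX6058/L_GX2944 = (R_GX6058/R_GX2944)²(T_GX6058/T_GX2944)⁴ = (1.50)² × (3.20)⁴ = 235.9.
F_GX6058/F_GX2944 = (L_GX6058/L_GX2944)/(d_GX6058/d_GX2944)² = 235.9 / (43.1)² = 0.1270.

0.127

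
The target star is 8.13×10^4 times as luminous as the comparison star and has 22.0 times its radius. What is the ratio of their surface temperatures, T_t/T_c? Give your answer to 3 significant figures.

3.60

L ∝ R²T⁴ gives T ∝ (L/R²)^(1/4), so
T_t/T_c = (8.13×10^4 / 22.0²)^(1/4) = (168.0)^(1/4) = 3.600.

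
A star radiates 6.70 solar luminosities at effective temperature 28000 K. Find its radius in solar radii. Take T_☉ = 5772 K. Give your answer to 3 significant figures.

R/R_☉ = √(L/L_☉) / (T/T_☉)² = √(6.70) / (4.851)²
       = 2.588 / 23.53 = 0.1100.

0.110 solar radii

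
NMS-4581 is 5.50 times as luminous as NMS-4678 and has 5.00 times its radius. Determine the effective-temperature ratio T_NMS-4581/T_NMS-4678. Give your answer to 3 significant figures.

0.685

L ∝ R²T⁴ gives T ∝ (L/R²)^(1/4), so
T_NMS-4581/T_NMS-4678 = (5.50 / 5.00²)^(1/4) = (0.2200)^(1/4) = 0.6849.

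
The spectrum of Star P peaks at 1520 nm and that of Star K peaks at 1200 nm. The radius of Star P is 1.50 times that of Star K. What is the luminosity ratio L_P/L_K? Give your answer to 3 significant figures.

0.874

Wien's law gives T ∝ 1/λ_max, so T_P/T_K = λ_K/λ_P = 1200/1520 = 0.7895.
Then L ∝ R²T⁴ gives L_P/L_K = (1.50)² × (0.7895)⁴ = 2.250 × 0.3885 = 0.8740.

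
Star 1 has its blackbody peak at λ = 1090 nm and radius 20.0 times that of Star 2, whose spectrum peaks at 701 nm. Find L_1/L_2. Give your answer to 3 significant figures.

Wien's law gives T ∝ 1/λ_max, so T_1/T_2 = λ_2/λ_1 = 701/1090 = 0.6431.
Then L ∝ R²T⁴ gives L_1/L_2 = (20.0)² × (0.6431)⁴ = 400.0 × 0.1711 = 68.43.

68.4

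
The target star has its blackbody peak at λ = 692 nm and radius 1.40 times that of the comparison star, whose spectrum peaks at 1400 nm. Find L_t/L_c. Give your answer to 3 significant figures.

Wien's law gives T ∝ 1/λ_max, so T_t/T_c = λ_c/λ_t = 1400/692 = 2.023.
Then L ∝ R²T⁴ gives L_t/L_c = (1.40)² × (2.023)⁴ = 1.960 × 16.75 = 32.84.

32.8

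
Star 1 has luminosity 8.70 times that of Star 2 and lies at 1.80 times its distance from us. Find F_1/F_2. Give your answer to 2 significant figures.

F = L/(4πd²), so F_1/F_2 = (L_1/L_2) / (d_1/d_2)²
= 8.70 / (1.80)² = 8.70 / 3.240 = 2.685.

2.7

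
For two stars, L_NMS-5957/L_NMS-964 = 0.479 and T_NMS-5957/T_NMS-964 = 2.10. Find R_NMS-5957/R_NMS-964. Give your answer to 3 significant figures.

L ∝ R²T⁴ gives R ∝ √L / T², so
R_NMS-5957/R_NMS-964 = √(0.479) / (2.10)² = 0.6921 / 4.410 = 0.1569.

0.157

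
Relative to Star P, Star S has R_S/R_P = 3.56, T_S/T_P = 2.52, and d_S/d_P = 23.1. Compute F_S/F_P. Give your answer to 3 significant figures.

0.958

L_S/L_P = (R_S/R_P)²(T_S/T_P)⁴ = (3.56)² × (2.52)⁴ = 511.1.
F_S/F_P = (L_S/L_P)/(d_S/d_P)² = 511.1 / (23.1)² = 0.9578.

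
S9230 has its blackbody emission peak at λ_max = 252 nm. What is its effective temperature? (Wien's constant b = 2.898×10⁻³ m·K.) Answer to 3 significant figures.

1.15×10^4 K

T = b/λ_max = 2.898×10⁻³ / (252×10⁻⁹) = 1.150×10^4 K.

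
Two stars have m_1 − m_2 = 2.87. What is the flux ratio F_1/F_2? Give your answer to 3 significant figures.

0.0711

F_1/F_2 = 10^(−(m_1 − m_2)/2.5) = 10^(-2.87/2.5) = 10^-1.148 = 0.07112.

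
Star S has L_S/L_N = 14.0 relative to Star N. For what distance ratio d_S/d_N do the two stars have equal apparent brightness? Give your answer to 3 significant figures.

3.74

Equal flux requires L_S/d_S² = L_N/d_N², so d_S/d_N = √(L_S/L_N)
= √(14.0) = 3.742.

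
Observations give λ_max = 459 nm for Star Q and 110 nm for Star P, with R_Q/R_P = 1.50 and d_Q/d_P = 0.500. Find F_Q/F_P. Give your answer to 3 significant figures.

0.0297

Wien's law: T_Q/T_P = λ_P/λ_Q = 110/459 = 0.2397.
L_Q/L_P = (R_Q/R_P)²(T_Q/T_P)⁴ = (1.50)²(0.2397)⁴ = 0.007422.
F_Q/F_P = (L_Q/L_P)/(d_Q/d_P)² = 0.007422/(0.500)² = 0.02969.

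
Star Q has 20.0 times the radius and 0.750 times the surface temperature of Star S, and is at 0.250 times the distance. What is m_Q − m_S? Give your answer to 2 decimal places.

L_Q/L_S = (20.0)²(0.750)⁴ = 126.6.
F_Q/F_S = (L_Q/L_S)/(d_Q/d_S)² = 126.6/0.06250 = 2025.
m_Q − m_S = −2.5 log₁₀(2025) = -8.27.

-8.27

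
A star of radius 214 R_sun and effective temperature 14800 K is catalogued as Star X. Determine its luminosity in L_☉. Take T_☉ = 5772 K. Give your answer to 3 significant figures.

1.98×10^6 L_☉

L/L_☉ = (R/R_☉)² (T/T_☉)⁴ = (214)² × (14800/5772)⁴
       = 4.580×10^4 × (2.564)⁴ = 4.580×10^4 × 43.23 = 1.980×10^6.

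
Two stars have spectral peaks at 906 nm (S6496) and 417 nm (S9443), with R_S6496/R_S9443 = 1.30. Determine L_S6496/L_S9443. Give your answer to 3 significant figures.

Wien's law gives T ∝ 1/λ_max, so T_S6496/T_S9443 = λ_S9443/λ_S6496 = 417/906 = 0.4603.
Then L ∝ R²T⁴ gives L_S6496/L_S9443 = (1.30)² × (0.4603)⁴ = 1.690 × 0.04488 = 0.07584.

0.0758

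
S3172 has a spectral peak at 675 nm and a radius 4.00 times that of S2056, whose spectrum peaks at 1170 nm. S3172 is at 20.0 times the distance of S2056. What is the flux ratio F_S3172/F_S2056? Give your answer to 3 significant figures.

Wien's law: T_S3172/T_S2056 = λ_S2056/λ_S3172 = 1170/675 = 1.733.
L_S3172/L_S2056 = (R_S3172/R_S2056)²(T_S3172/T_S2056)⁴ = (4.00)²(1.733)⁴ = 144.4.
F_S3172/F_S2056 = (L_S3172/L_S2056)/(d_S3172/d_S2056)² = 144.4/(20.0)² = 0.3611.

0.361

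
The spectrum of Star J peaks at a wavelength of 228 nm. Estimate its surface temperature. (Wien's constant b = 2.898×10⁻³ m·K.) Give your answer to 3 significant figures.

T = b/λ_max = 2.898×10⁻³ / (228×10⁻⁹) = 1.271×10^4 K.

1.27×10^4 K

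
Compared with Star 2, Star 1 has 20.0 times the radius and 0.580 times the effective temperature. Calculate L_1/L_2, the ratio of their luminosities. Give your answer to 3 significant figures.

45.3

From the Stefan–Boltzmann law, L ∝ R²T⁴, so
L_1/L_2 = (R_1/R_2)² (T_1/T_2)⁴ = (20.0)² × (0.580)⁴ = 400.0 × 0.1132 = 45.27.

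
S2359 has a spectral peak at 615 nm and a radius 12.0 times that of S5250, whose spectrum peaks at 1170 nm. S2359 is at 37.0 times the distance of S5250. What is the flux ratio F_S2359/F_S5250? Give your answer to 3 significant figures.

1.38

Wien's law: T_S2359/T_S5250 = λ_S5250/λ_S2359 = 1170/615 = 1.902.
L_S2359/L_S5250 = (R_S2359/R_S5250)²(T_S2359/T_S5250)⁴ = (12.0)²(1.902)⁴ = 1886.
F_S2359/F_S5250 = (L_S2359/L_S5250)/(d_S2359/d_S5250)² = 1886/(37.0)² = 1.378.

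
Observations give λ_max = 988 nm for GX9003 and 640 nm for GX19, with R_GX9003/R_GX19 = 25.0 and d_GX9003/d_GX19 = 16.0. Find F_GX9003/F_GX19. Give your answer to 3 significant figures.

0.430

Wien's law: T_GX9003/T_GX19 = λ_GX19/λ_GX9003 = 640/988 = 0.6478.
L_GX9003/L_GX19 = (R_GX9003/R_GX19)²(T_GX9003/T_GX19)⁴ = (25.0)²(0.6478)⁴ = 110.0.
F_GX9003/F_GX19 = (L_GX9003/L_GX19)/(d_GX9003/d_GX19)² = 110.0/(16.0)² = 0.4299.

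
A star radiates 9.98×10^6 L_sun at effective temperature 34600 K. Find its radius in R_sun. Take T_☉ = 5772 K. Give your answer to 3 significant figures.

R/R_☉ = √(L/L_☉) / (T/T_☉)² = √(9.98×10^6) / (5.994)²
       = 3159 / 35.93 = 87.92.

87.9 R_sun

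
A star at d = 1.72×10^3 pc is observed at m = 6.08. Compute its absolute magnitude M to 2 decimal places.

-5.10

M = m − 5 log₁₀(d/10 pc) = 6.08 − 5 log₁₀(1.72×10^3/10)
  = 6.08 − 5 × 2.236 = 6.08 − 11.18 = -5.10.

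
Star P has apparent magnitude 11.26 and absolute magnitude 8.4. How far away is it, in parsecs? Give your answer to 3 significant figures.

m − M = 5 log₁₀(d/10 pc)
11.26 − (8.4) = 2.86 = 5 log₁₀(d/10)
d = 10 × 10^(2.86/5) = 10 × 10^0.572 = 37.33 pc.

37.3 pc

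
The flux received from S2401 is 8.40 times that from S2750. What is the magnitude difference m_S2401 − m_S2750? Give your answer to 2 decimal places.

-2.31

m_S2401 − m_S2750 = −2.5 log₁₀(F_S2401/F_S2750) = −2.5 log₁₀(8.40) = −2.5 × (0.924) = -2.311.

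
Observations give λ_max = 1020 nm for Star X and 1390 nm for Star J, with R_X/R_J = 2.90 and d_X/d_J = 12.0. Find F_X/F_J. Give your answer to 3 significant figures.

Wien's law: T_X/T_J = λ_J/λ_X = 1390/1020 = 1.363.
L_X/L_J = (R_X/R_J)²(T_X/T_J)⁴ = (2.90)²(1.363)⁴ = 29.00.
F_X/F_J = (L_X/L_J)/(d_X/d_J)² = 29.00/(12.0)² = 0.2014.

0.201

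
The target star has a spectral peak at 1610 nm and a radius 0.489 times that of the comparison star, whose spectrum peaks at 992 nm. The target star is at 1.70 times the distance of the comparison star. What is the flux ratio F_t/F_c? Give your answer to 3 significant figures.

0.0119

Wien's law: T_t/T_c = λ_c/λ_t = 992/1610 = 0.6161.
L_t/L_c = (R_t/R_c)²(T_t/T_c)⁴ = (0.489)²(0.6161)⁴ = 0.03446.
F_t/F_c = (L_t/L_c)/(d_t/d_c)² = 0.03446/(1.70)² = 0.01193.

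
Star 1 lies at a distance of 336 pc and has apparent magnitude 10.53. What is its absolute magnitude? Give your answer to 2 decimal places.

2.90

M = m − 5 log₁₀(d/10 pc) = 10.53 − 5 log₁₀(336/10)
  = 10.53 − 5 × 1.526 = 10.53 − 7.63 = 2.90.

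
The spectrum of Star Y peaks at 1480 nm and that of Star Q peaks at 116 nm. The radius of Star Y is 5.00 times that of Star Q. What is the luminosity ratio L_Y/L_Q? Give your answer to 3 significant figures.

9.43×10^-4

Wien's law gives T ∝ 1/λ_max, so T_Y/T_Q = λ_Q/λ_Y = 116/1480 = 0.07838.
Then L ∝ R²T⁴ gives L_Y/L_Q = (5.00)² × (0.07838)⁴ = 25.00 × 3.774×10^-5 = 9.435×10^-4.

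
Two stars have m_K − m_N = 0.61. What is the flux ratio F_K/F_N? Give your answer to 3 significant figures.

F_K/F_N = 10^(−(m_K − m_N)/2.5) = 10^(-0.61/2.5) = 10^-0.244 = 0.5702.

0.570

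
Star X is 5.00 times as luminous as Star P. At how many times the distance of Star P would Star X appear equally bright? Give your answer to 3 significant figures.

2.24

Equal flux requires L_X/d_X² = L_P/d_P², so d_X/d_P = √(L_X/L_P)
= √(5.00) = 2.236.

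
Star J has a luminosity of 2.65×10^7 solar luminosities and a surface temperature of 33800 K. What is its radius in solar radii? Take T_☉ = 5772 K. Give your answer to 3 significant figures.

R/R_☉ = √(L/L_☉) / (T/T_☉)² = √(2.65×10^7) / (5.856)²
       = 5148 / 34.29 = 150.1.

150 solar radii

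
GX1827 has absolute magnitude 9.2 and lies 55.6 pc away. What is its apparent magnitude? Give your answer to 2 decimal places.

m = M + 5 log₁₀(d/10 pc) = 9.2 + 5 log₁₀(55.6/10)
  = 9.2 + 5 × 0.745 = 9.2 + 3.73 = 12.93.

12.93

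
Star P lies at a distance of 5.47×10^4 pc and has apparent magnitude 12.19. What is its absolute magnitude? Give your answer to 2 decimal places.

M = m − 5 log₁₀(d/10 pc) = 12.19 − 5 log₁₀(5.47×10^4/10)
  = 12.19 − 5 × 3.738 = 12.19 − 18.69 = -6.50.

-6.50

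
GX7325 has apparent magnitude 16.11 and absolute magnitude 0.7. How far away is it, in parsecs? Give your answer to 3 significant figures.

m − M = 5 log₁₀(d/10 pc)
16.11 − (0.7) = 15.41 = 5 log₁₀(d/10)
d = 10 × 10^(15.41/5) = 10 × 10^3.082 = 1.208×10^4 pc.

1.21×10^4 pc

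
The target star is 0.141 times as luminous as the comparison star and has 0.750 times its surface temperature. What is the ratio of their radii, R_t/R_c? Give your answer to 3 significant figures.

L ∝ R²T⁴ gives R ∝ √L / T², so
R_t/R_c = √(0.141) / (0.750)² = 0.3755 / 0.5625 = 0.6676.

0.668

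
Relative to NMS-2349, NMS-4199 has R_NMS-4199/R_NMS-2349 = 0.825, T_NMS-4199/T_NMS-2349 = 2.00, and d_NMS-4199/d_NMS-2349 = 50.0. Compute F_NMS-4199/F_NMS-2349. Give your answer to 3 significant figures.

L_NMS-4199/L_NMS-2349 = (R_NMS-4199/R_NMS-2349)²(T_NMS-4199/T_NMS-2349)⁴ = (0.825)² × (2.00)⁴ = 10.89.
F_NMS-4199/F_NMS-2349 = (L_NMS-4199/L_NMS-2349)/(d_NMS-4199/d_NMS-2349)² = 10.89 / (50.0)² = 0.004356.

0.00436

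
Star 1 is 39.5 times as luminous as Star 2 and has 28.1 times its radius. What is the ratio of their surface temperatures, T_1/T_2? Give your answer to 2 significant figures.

0.47

L ∝ R²T⁴ gives T ∝ (L/R²)^(1/4), so
T_1/T_2 = (39.5 / 28.1²)^(1/4) = (0.05002)^(1/4) = 0.4729.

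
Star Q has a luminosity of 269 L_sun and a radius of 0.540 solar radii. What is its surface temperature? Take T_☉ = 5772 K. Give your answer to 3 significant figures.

3.18×10^4 K

T/T_☉ = (L/L_☉)^(1/4) / (R/R_☉)^(1/2)
T = 5772 × (269)^(1/4) / √(0.540) = 5772 × 4.050 / 0.7348 = 3.181×10^4 K.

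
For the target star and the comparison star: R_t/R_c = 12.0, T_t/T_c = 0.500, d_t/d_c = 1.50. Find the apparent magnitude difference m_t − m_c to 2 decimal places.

L_t/L_c = (12.0)²(0.500)⁴ = 9.000.
F_t/F_c = (L_t/L_c)/(d_t/d_c)² = 9.000/2.250 = 4.000.
m_t − m_c = −2.5 log₁₀(4.000) = -1.51.

-1.51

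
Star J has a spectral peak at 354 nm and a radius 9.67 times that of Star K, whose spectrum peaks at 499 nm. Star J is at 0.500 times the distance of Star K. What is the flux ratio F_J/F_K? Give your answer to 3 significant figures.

1.48×10^3

Wien's law: T_J/T_K = λ_K/λ_J = 499/354 = 1.410.
L_J/L_K = (R_J/R_K)²(T_J/T_K)⁴ = (9.67)²(1.410)⁴ = 369.2.
F_J/F_K = (L_J/L_K)/(d_J/d_K)² = 369.2/(0.500)² = 1477.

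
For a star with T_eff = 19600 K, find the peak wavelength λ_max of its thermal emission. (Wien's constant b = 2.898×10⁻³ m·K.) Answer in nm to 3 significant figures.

λ_max = b/T = 2.898×10⁻³ / 19600 = 1.48×10^-7 m = 147.9 nm.

148 nm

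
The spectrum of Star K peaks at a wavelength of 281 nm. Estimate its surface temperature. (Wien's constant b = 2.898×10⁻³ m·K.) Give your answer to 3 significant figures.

1.03×10^4 K

T = b/λ_max = 2.898×10⁻³ / (281×10⁻⁹) = 1.031×10^4 K.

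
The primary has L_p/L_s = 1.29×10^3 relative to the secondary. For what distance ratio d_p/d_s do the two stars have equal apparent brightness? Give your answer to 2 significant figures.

36

Equal flux requires L_p/d_p² = L_s/d_s², so d_p/d_s = √(L_p/L_s)
= √(1.29×10^3) = 35.92.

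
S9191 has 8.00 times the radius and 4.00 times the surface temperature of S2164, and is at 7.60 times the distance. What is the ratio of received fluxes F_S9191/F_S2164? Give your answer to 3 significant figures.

L_S9191/L_S2164 = (R_S9191/R_S2164)²(T_S9191/T_S2164)⁴ = (8.00)² × (4.00)⁴ = 1.638×10^4.
F_S9191/F_S2164 = (L_S9191/L_S2164)/(d_S9191/d_S2164)² = 1.638×10^4 / (7.60)² = 283.7.

284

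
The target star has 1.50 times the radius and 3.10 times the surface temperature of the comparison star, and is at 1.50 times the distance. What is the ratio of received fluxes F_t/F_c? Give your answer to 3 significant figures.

92.4

L_t/L_c = (R_t/R_c)²(T_t/T_c)⁴ = (1.50)² × (3.10)⁴ = 207.8.
F_t/F_c = (L_t/L_c)/(d_t/d_c)² = 207.8 / (1.50)² = 92.35.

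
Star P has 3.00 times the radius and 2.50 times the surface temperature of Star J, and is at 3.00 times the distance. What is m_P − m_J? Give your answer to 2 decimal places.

-3.98

L_P/L_J = (3.00)²(2.50)⁴ = 351.6.
F_P/F_J = (L_P/L_J)/(d_P/d_J)² = 351.6/9.000 = 39.06.
m_P − m_J = −2.5 log₁₀(39.06) = -3.98.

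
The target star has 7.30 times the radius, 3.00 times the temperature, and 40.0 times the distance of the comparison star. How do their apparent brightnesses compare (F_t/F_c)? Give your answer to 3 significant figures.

2.70

L_t/L_c = (R_t/R_c)²(T_t/T_c)⁴ = (7.30)² × (3.00)⁴ = 4316.
F_t/F_c = (L_t/L_c)/(d_t/d_c)² = 4316 / (40.0)² = 2.698.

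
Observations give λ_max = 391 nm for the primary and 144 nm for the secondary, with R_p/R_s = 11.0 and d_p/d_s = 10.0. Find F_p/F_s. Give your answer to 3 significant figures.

Wien's law: T_p/T_s = λ_s/λ_p = 144/391 = 0.3683.
L_p/L_s = (R_p/R_s)²(T_p/T_s)⁴ = (11.0)²(0.3683)⁴ = 2.226.
F_p/F_s = (L_p/L_s)/(d_p/d_s)² = 2.226/(10.0)² = 0.02226.

0.0223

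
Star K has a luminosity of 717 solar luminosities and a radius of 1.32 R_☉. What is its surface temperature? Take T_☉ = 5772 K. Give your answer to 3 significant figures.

T/T_☉ = (L/L_☉)^(1/4) / (R/R_☉)^(1/2)
T = 5772 × (717)^(1/4) / √(1.32) = 5772 × 5.175 / 1.149 = 2.600×10^4 K.

2.60×10^4 K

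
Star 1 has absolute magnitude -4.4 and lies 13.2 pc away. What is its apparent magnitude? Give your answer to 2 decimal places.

m = M + 5 log₁₀(d/10 pc) = -4.4 + 5 log₁₀(13.2/10)
  = -4.4 + 5 × 0.121 = -4.4 + 0.60 = -3.80.

-3.80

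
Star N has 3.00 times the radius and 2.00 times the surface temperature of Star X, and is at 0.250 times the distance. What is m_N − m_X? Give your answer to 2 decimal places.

-8.41

L_N/L_X = (3.00)²(2.00)⁴ = 144.0.
F_N/F_X = (L_N/L_X)/(d_N/d_X)² = 144.0/0.06250 = 2304.
m_N − m_X = −2.5 log₁₀(2304) = -8.41.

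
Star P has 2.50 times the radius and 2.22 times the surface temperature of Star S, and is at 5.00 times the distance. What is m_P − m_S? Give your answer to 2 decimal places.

-1.96

L_P/L_S = (2.50)²(2.22)⁴ = 151.8.
F_P/F_S = (L_P/L_S)/(d_P/d_S)² = 151.8/25.00 = 6.072.
m_P − m_S = −2.5 log₁₀(6.072) = -1.96.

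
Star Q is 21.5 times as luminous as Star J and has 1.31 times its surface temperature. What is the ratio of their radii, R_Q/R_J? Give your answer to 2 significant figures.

2.7

L ∝ R²T⁴ gives R ∝ √L / T², so
R_Q/R_J = √(21.5) / (1.31)² = 4.637 / 1.716 = 2.702.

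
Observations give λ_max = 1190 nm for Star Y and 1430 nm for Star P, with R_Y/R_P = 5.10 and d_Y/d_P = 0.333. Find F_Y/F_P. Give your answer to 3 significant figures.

Wien's law: T_Y/T_P = λ_P/λ_Y = 1430/1190 = 1.202.
L_Y/L_P = (R_Y/R_P)²(T_Y/T_P)⁴ = (5.10)²(1.202)⁴ = 54.24.
F_Y/F_P = (L_Y/L_P)/(d_Y/d_P)² = 54.24/(0.333)² = 489.1.

489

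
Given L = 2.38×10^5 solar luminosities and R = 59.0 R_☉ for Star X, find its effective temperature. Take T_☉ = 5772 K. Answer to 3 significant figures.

1.66×10^4 K

T/T_☉ = (L/L_☉)^(1/4) / (R/R_☉)^(1/2)
T = 5772 × (2.38×10^5)^(1/4) / √(59.0) = 5772 × 22.09 / 7.681 = 1.660×10^4 K.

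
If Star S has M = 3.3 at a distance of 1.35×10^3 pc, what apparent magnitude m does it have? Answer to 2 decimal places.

m = M + 5 log₁₀(d/10 pc) = 3.3 + 5 log₁₀(1.35×10^3/10)
  = 3.3 + 5 × 2.130 = 3.3 + 10.65 = 13.95.

13.95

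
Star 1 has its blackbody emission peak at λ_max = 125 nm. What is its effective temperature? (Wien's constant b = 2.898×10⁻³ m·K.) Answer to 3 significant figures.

2.32×10^4 K

T = b/λ_max = 2.898×10⁻³ / (125×10⁻⁹) = 2.318×10^4 K.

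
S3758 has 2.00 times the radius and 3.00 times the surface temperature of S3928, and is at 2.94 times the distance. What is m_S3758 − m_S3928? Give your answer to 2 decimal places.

-3.93

L_S3758/L_S3928 = (2.00)²(3.00)⁴ = 324.0.
F_S3758/F_S3928 = (L_S3758/L_S3928)/(d_S3758/d_S3928)² = 324.0/8.644 = 37.48.
m_S3758 − m_S3928 = −2.5 log₁₀(37.48) = -3.93.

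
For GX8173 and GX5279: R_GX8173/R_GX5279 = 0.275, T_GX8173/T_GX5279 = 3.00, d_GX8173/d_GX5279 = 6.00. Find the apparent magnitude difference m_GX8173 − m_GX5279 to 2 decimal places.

1.92

L_GX8173/L_GX5279 = (0.275)²(3.00)⁴ = 6.126.
F_GX8173/F_GX5279 = (L_GX8173/L_GX5279)/(d_GX8173/d_GX5279)² = 6.126/36.00 = 0.1702.
m_GX8173 − m_GX5279 = −2.5 log₁₀(0.1702) = 1.92.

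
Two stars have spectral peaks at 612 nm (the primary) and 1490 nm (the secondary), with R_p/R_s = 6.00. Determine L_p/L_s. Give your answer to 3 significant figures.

Wien's law gives T ∝ 1/λ_max, so T_p/T_s = λ_s/λ_p = 1490/612 = 2.435.
Then L ∝ R²T⁴ gives L_p/L_s = (6.00)² × (2.435)⁴ = 36.00 × 35.13 = 1265.

1.26×10^3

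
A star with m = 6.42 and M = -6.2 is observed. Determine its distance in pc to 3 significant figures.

m − M = 5 log₁₀(d/10 pc)
6.42 − (-6.2) = 12.62 = 5 log₁₀(d/10)
d = 10 × 10^(12.62/5) = 10 × 10^2.524 = 3342 pc.

3.34×10^3 pc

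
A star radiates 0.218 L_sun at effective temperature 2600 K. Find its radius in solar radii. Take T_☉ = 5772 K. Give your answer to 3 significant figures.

2.30 solar radii

R/R_☉ = √(L/L_☉) / (T/T_☉)² = √(0.218) / (0.4505)²
       = 0.4669 / 0.2029 = 2.301.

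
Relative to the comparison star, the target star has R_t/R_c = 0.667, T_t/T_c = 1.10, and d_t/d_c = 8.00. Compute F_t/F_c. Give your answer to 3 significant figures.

L_t/L_c = (R_t/R_c)²(T_t/T_c)⁴ = (0.667)² × (1.10)⁴ = 0.6514.
F_t/F_c = (L_t/L_c)/(d_t/d_c)² = 0.6514 / (8.00)² = 0.01018.

0.0102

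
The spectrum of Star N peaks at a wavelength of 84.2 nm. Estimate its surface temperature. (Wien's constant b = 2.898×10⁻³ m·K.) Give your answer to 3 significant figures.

T = b/λ_max = 2.898×10⁻³ / (84.2×10⁻⁹) = 3.442×10^4 K.

3.44×10^4 K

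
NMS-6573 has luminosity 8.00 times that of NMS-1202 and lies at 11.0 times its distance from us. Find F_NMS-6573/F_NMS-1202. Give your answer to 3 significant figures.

0.0661

F = L/(4πd²), so F_NMS-6573/F_NMS-1202 = (L_NMS-6573/L_NMS-1202) / (d_NMS-6573/d_NMS-1202)²
= 8.00 / (11.0)² = 8.00 / 121.0 = 0.06612.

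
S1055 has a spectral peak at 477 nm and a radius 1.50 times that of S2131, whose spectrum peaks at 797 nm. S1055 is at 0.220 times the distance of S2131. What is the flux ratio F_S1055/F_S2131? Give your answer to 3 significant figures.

362

Wien's law: T_S1055/T_S2131 = λ_S2131/λ_S1055 = 797/477 = 1.671.
L_S1055/L_S2131 = (R_S1055/R_S2131)²(T_S1055/T_S2131)⁴ = (1.50)²(1.671)⁴ = 17.54.
F_S1055/F_S2131 = (L_S1055/L_S2131)/(d_S1055/d_S2131)² = 17.54/(0.220)² = 362.3.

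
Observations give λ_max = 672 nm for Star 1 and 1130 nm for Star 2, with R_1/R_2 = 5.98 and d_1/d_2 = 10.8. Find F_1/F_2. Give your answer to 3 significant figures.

Wien's law: T_1/T_2 = λ_2/λ_1 = 1130/672 = 1.682.
L_1/L_2 = (R_1/R_2)²(T_1/T_2)⁴ = (5.98)²(1.682)⁴ = 285.9.
F_1/F_2 = (L_1/L_2)/(d_1/d_2)² = 285.9/(10.8)² = 2.451.

2.45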